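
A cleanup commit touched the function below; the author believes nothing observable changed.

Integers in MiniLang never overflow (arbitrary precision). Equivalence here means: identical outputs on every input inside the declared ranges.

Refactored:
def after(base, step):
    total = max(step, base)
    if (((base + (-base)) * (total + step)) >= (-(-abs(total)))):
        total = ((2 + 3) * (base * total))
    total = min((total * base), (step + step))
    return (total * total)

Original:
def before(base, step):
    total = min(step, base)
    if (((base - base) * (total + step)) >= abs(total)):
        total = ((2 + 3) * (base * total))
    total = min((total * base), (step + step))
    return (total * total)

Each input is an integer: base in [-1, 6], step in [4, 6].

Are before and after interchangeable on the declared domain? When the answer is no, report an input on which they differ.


These are not equivalent — on base=-1, step=4 the outputs split (1 vs 16).
before: total=-1, then (((base - base) * (total + step)) >= abs(total)) is false, then total=1, then returns 1
after: total=4, then (((base + (-base)) * (total + step)) >= (-(-abs(total)))) is false, then total=-4, then returns 16
verdict: not equivalent; witness: base=-1, step=4


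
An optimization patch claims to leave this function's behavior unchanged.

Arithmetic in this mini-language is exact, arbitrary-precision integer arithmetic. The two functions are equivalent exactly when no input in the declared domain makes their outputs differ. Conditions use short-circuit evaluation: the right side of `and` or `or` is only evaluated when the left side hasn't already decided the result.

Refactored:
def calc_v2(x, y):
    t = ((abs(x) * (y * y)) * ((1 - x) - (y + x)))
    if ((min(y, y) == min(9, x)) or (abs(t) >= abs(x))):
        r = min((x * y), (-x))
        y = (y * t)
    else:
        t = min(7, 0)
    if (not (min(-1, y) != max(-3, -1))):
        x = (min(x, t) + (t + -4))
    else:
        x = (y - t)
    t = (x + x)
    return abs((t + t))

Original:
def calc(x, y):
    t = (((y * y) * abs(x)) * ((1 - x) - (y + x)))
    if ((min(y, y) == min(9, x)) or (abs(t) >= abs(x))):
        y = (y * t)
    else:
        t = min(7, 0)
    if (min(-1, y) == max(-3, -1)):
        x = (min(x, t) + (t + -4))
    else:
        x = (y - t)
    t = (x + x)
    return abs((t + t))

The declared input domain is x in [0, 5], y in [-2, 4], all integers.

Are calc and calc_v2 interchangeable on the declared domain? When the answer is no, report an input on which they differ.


This is a faithful refactor — comparison usage differs, boolean connective usage differs, min/max/abs usage differs, arithmetic usage differs, statement counts differ, local variable names differ, but the computed results match everywhere.
As a probe, take x=4, y=4: calc runs t := -704 | ((min(y, y) == min(9, x)) or (abs(t) >= abs(x))): true | y := -2816 | (min(-1, y) == max(-3, -1)): false | x := -2112 | t := -4224 | result 8448; calc_v2 runs t := -704 | ((min(y, y) == min(9, x)) or (abs(t) >= abs(x))): true | r := -4 | y := -2816 | (not (min(-1, y) != max(-3, -1))): false | x := -2112 | t := -4224 | result 8448; both end at 8448.
Checked all 42 inputs in the declared domain: the outputs agree on every one.
verdict: equivalent


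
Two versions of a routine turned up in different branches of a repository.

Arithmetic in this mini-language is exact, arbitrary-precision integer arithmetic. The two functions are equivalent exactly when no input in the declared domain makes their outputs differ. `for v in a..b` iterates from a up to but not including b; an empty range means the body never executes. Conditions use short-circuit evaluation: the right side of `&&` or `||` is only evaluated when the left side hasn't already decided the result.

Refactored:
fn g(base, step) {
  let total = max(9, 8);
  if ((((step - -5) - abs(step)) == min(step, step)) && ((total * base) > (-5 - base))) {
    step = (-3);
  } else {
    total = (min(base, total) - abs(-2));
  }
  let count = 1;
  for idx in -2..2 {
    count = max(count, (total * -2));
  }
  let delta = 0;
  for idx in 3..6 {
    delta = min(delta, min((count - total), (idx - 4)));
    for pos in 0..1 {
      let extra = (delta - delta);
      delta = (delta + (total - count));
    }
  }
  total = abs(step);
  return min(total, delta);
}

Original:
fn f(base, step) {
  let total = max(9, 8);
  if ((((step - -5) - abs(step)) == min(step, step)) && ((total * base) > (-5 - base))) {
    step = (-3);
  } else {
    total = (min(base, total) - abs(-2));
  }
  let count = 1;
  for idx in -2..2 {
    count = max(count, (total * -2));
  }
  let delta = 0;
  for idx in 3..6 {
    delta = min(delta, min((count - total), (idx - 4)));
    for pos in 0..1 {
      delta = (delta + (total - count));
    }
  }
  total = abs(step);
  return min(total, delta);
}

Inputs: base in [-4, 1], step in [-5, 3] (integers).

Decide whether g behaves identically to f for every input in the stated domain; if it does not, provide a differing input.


This is a faithful refactor — statement counts differ, local variable names differ, arithmetic usage differs, but the computed results match everywhere.
Tracing base=1, step=3: f: total = 9; ((((step - -5) - abs(step)) == min(step, step)) && ((total * base) > (-5 - base))) -> false; total = -1; count = 1; [idx=-2]; count = 2; [idx=-1]; count = 2; [idx=0]; count = 2; [idx=1]; count = 2; delta = 0; [idx=3]; delta = -1; [pos=0]; delta = -4; [idx=4]; delta = -4; [pos=0]; delta = -7; [idx=5]; delta = -7; [pos=0]; delta = -10; total = 3; return -10 | g: total = 9; ((((step - -5) - abs(step)) == min(step, step)) && ((total * base) > (-5 - base))) -> false; total = -1; count = 1; [idx=-2]; count = 2; [idx=-1]; count = 2; [idx=0]; count = 2; [idx=1]; count = 2; delta = 0; [idx=3]; delta = -1; [pos=0]; extra = 0; delta = -4; [idx=4]; delta = -4; [pos=0]; extra = 0; delta = -7; [idx=5]; delta = -7; [pos=0]; extra = 0; delta = -10; total = 3; return -10 — matching result -10.
Sweeping the whole domain (54 inputs) finds no disagreement.
verdict: equivalent


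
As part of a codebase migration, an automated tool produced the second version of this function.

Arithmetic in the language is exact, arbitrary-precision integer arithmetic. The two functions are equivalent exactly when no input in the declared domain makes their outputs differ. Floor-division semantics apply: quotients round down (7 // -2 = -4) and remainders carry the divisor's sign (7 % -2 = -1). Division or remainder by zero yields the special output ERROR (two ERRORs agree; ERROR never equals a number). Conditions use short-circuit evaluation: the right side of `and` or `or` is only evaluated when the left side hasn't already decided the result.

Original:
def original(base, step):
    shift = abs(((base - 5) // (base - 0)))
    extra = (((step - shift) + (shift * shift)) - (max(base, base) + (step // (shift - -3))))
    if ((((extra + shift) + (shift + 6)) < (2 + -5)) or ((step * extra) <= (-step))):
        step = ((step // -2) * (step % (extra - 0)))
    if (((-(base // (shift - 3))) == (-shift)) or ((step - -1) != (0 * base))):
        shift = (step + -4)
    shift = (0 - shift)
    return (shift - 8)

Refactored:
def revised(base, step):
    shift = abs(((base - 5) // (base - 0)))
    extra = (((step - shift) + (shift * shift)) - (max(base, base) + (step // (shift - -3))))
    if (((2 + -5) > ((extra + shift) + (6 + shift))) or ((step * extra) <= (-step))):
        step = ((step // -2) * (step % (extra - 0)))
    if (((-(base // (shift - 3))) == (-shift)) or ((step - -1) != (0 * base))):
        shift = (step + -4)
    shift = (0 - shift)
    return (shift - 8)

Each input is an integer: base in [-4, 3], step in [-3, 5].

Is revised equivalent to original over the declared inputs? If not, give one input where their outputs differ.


Side by side, the visible changes include: comparison usage differs.
One worked example (base=-3, step=5) — original: shift becomes 2; next extra becomes 9; next ((((extra + shift) + (shift + 6)) < (2 + -5)) or ((step * extra) <= (-step))) evaluates to false; next (((-(base // (shift - 3))) == (-shift)) or ((step - -1) != (0 * base))) evaluates to true; next shift becomes 1; next shift becomes -1; next final value -9; revised: shift becomes 2; next extra becomes 9; next (((2 + -5) > ((extra + shift) + (6 + shift))) or ((step * extra) <= (-step))) evaluates to false; next (((-(base // (shift - 3))) == (-shift)) or ((step - -1) != (0 * base))) evaluates to true; next shift becomes 1; next shift becomes -1; next final value -9; agreement on -9.
Sweeping the whole domain (72 inputs) finds no disagreement.
verdict: equivalent


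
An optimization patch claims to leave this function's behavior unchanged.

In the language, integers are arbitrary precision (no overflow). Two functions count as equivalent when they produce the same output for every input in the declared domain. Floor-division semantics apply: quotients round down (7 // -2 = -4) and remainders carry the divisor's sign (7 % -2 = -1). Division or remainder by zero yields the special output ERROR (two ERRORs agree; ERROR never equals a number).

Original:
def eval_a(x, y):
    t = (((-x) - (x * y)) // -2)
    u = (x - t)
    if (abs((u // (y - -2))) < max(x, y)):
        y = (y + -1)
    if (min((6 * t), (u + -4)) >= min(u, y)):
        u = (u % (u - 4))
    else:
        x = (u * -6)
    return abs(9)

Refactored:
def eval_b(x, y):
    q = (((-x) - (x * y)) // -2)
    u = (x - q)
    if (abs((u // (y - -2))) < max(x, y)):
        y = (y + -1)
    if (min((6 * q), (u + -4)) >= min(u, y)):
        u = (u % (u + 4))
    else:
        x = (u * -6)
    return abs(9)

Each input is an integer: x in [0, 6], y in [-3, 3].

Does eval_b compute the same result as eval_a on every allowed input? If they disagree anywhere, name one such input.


The rewrite breaks on x=4, y=-1, where the results are ERROR and 9.
eval_a: t := 0 | u := 4 | (abs((u // (y - -2))) < max(x, y)): false | (min((6 * t), (u + -4)) >= min(u, y)): true | divide-by-zero, output ERROR
eval_b: q := 0 | u := 4 | (abs((u // (y - -2))) < max(x, y)): false | (min((6 * q), (u + -4)) >= min(u, y)): true | u := 4 | result 9
verdict: not equivalent; witness: x=4, y=-1


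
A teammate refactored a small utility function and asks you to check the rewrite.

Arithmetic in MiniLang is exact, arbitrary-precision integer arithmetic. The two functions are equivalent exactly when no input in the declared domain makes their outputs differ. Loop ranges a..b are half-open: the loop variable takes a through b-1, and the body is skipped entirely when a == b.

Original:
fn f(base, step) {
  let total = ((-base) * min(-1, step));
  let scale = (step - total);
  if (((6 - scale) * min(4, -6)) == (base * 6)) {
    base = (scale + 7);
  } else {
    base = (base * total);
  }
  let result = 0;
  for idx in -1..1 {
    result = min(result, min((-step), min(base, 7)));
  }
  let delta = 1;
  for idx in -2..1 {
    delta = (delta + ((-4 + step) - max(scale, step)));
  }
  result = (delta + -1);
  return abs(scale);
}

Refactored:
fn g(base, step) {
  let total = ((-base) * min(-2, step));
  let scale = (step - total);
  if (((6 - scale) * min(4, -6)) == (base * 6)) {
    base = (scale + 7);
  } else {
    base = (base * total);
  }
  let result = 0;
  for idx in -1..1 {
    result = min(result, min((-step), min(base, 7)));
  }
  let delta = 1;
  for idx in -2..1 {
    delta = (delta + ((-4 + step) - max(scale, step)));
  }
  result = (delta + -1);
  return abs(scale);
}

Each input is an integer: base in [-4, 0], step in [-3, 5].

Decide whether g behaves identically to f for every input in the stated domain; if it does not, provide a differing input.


These are not equivalent — on base=-4, step=-1 the outputs split (3 vs 7).
f: total = -4; scale = 3; (((6 - scale) * min(4, -6)) == (base * 6)) -> false; base = 16; result = 0; [idx=-1]; result = 0; [idx=0]; result = 0; delta = 1; [idx=-2]; delta = -7; [idx=-1]; delta = -15; [idx=0]; delta = -23; result = -24; return 3
g: total = -8; scale = 7; (((6 - scale) * min(4, -6)) == (base * 6)) -> false; base = 32; result = 0; [idx=-1]; result = 0; [idx=0]; result = 0; delta = 1; [idx=-2]; delta = -11; [idx=-1]; delta = -23; [idx=0]; delta = -35; result = -36; return 7
verdict: not equivalent; witness: base=-4, step=-1


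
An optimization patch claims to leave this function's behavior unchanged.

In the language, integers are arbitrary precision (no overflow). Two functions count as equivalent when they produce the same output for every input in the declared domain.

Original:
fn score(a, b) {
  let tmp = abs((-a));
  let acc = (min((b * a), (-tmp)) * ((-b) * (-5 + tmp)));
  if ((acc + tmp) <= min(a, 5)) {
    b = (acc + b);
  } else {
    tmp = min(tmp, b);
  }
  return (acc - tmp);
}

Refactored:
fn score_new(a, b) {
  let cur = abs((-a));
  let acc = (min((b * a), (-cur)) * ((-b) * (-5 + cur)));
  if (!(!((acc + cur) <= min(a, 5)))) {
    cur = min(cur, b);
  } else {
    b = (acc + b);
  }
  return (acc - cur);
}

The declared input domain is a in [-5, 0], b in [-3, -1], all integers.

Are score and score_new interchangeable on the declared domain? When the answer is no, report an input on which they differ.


The rewrite breaks on a=-5, b=-3, where the results are 3 and -5.
score: tmp := 5 | acc := 0 | ((acc + tmp) <= min(a, 5)): false | tmp := -3 | result 3
score_new: cur := 5 | acc := 0 | (!(!((acc + cur) <= min(a, 5)))): false | b := -3 | result -5
verdict: not equivalent; witness: a=-5, b=-3


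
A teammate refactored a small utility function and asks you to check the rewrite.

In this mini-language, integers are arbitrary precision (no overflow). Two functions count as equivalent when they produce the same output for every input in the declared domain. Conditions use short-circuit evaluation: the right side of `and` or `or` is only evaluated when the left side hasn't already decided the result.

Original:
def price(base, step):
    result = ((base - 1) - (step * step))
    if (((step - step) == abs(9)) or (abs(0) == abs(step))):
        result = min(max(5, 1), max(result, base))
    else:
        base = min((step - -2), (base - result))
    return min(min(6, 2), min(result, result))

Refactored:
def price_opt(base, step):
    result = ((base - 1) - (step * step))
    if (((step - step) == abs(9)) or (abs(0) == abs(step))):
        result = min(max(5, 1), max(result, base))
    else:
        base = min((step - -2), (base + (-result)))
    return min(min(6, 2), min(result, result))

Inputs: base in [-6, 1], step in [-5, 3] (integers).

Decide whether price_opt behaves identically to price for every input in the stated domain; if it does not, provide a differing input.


Equivalent — the differences include arithmetic usage differs, yet no declared input distinguishes the two.
As a probe, take base=-3, step=3: price runs result = -13; (((step - step) == abs(9)) or (abs(0) == abs(step))) -> false; base = 5; return -13; price_opt runs result = -13; (((step - step) == abs(9)) or (abs(0) == abs(step))) -> false; base = 5; return -13; both end at -13.
Every one of the 72 inputs gives matching results.
verdict: equivalent


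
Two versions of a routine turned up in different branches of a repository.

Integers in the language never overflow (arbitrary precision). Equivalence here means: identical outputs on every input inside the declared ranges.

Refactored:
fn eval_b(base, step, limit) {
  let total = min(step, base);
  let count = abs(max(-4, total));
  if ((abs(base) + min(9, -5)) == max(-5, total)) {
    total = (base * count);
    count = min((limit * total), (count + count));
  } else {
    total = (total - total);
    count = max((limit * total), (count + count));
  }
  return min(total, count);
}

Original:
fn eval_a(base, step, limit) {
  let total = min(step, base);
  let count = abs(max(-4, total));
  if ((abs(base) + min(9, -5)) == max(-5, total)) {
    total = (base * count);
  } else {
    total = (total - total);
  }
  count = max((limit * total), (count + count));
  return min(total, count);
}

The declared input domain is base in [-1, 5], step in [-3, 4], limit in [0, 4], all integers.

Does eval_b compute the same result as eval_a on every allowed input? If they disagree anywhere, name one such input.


On input base=2, step=-3, limit=0, eval_a returns 6 while eval_b returns 0.
verdict: not equivalent; witness: base=2, step=-3, limit=0


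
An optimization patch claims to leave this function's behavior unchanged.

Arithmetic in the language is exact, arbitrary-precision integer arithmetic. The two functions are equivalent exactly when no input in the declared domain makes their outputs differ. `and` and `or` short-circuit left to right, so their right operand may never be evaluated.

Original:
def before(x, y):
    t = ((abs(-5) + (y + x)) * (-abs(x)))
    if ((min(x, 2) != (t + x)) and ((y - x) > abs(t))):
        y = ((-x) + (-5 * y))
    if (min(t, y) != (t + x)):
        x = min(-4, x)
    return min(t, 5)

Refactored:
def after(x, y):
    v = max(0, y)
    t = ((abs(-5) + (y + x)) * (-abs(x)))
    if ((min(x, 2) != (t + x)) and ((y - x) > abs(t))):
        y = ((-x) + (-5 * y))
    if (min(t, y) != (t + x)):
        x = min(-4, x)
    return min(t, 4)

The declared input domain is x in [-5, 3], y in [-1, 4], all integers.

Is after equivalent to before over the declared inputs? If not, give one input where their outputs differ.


Not equivalent: x=-5, y=-1 separates them (5 vs 4).
before: t=5, then ((min(x, 2) != (t + x)) and ((y - x) > abs(t))) is false, then (min(t, y) != (t + x)) is true, then x=-5, then returns 5
after: v=0, then t=5, then ((min(x, 2) != (t + x)) and ((y - x) > abs(t))) is false, then (min(t, y) != (t + x)) is true, then x=-5, then returns 4
verdict: not equivalent; witness: x=-5, y=-1


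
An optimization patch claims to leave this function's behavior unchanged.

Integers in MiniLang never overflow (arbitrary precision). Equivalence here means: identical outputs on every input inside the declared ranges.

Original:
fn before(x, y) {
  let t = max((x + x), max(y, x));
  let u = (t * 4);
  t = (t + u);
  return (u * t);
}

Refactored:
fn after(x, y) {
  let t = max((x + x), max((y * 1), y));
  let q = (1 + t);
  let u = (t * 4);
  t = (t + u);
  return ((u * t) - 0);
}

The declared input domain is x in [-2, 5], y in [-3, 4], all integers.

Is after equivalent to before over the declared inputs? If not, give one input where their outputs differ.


These are not equivalent — on x=-2, y=-3 the outputs split (80 vs 180).
before: t = -2; u = -8; t = -10; return 80
after: t = -3; q = -2; u = -12; t = -15; return 180
verdict: not equivalent; witness: x=-2, y=-3


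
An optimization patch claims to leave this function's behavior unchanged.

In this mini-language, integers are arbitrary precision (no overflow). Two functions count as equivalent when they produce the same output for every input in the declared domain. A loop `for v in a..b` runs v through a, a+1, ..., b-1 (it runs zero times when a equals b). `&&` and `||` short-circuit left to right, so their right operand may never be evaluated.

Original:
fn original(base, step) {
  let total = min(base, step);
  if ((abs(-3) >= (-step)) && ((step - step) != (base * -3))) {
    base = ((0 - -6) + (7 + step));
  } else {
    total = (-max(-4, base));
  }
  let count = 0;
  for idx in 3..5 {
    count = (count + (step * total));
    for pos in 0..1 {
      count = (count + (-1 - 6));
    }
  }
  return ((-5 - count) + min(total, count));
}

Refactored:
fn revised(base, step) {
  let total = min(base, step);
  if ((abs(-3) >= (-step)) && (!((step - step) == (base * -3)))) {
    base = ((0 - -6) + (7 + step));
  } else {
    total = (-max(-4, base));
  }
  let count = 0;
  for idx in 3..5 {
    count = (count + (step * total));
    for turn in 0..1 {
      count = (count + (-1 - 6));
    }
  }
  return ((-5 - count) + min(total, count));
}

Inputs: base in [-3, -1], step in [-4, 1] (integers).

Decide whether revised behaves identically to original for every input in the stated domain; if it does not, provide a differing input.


The two are interchangeable: boolean connective usage differs; local variable names differ; comparison usage differs, and every declared input agrees.
Tracing base=-3, step=-3: original: total=-3, then ((abs(-3) >= (-step)) && ((step - step) != (base * -3))) is true, then base=10, then count=0, then (idx=3), then count=9, then (pos=0), then count=2, then (idx=4), then count=11, then (pos=0), then count=4, then returns -12 | revised: total=-3, then ((abs(-3) >= (-step)) && (!((step - step) == (base * -3)))) is true, then base=10, then count=0, then (idx=3), then count=9, then (turn=0), then count=2, then (idx=4), then count=11, then (turn=0), then count=4, then returns -12 — matching result -12.
Sweeping the whole domain (18 inputs) finds no disagreement.
verdict: equivalent


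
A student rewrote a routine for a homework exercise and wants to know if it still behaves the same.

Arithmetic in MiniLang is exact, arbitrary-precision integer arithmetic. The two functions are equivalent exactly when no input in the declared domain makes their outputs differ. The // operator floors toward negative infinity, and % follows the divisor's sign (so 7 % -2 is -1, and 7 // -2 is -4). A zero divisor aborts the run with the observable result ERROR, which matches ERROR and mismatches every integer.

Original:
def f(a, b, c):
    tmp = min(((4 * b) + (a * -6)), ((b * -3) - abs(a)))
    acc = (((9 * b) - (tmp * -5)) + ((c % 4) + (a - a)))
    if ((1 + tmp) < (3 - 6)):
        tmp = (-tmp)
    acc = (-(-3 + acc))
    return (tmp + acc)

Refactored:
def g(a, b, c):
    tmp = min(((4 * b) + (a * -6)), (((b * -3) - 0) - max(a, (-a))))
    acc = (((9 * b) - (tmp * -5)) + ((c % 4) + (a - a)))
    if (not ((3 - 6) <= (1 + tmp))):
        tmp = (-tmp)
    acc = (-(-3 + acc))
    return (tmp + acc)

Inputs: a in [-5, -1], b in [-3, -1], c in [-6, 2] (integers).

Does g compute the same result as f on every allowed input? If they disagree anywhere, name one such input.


The two versions differ — the changes include comparison usage differs, plus constant usage differs, plus arithmetic usage differs, plus min/max/abs usage differs, plus boolean connective usage differs.
Spot check at a=-2, b=-2, c=0 — f: tmp becomes 4; next acc becomes 2; next ((1 + tmp) < (3 - 6)) evaluates to false; next acc becomes 1; next final value 5. g: tmp becomes 4; next acc becomes 2; next (not ((3 - 6) <= (1 + tmp))) evaluates to false; next acc becomes 1; next final value 5. Both give 5.
Every one of the 135 inputs gives matching results.
verdict: equivalent


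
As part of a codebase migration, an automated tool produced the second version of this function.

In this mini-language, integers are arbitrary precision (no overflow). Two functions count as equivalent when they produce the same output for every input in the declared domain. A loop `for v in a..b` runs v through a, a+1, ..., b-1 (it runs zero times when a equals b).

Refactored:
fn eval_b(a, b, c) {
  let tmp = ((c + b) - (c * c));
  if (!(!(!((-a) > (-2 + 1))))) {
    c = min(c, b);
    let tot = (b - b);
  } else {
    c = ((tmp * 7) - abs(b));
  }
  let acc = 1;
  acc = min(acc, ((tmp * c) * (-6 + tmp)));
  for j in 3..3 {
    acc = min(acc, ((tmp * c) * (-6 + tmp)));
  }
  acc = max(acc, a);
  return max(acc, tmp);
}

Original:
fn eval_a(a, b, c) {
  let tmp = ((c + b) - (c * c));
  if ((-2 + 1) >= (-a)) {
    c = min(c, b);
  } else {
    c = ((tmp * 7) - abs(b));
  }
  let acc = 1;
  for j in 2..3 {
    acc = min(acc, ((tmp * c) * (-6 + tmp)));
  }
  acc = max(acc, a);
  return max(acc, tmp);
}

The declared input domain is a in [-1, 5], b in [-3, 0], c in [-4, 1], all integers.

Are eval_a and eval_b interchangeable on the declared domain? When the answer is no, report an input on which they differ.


Reading the diff, among the changes: statement counts differ, plus loop structure differs, plus comparison usage differs, plus arithmetic usage differs, plus constant usage differs, plus local variable names differ, plus min/max/abs usage differs, plus boolean connective usage differs.
Tracing a=3, b=0, c=-1: eval_a: tmp becomes -2; next ((-2 + 1) >= (-a)) evaluates to true; next c becomes -1; next acc becomes 1; next at j=2:; next acc becomes -16; next acc becomes 3; next final value 3 | eval_b: tmp becomes -2; next (!(!(!((-a) > (-2 + 1))))) evaluates to true; next c becomes -1; next tot becomes 0; next acc becomes 1; next acc becomes -16; next j never enters its loop body; next acc becomes 3; next final value 3 — matching result 3.
Across all 168 domain points the two functions coincide.
verdict: equivalent


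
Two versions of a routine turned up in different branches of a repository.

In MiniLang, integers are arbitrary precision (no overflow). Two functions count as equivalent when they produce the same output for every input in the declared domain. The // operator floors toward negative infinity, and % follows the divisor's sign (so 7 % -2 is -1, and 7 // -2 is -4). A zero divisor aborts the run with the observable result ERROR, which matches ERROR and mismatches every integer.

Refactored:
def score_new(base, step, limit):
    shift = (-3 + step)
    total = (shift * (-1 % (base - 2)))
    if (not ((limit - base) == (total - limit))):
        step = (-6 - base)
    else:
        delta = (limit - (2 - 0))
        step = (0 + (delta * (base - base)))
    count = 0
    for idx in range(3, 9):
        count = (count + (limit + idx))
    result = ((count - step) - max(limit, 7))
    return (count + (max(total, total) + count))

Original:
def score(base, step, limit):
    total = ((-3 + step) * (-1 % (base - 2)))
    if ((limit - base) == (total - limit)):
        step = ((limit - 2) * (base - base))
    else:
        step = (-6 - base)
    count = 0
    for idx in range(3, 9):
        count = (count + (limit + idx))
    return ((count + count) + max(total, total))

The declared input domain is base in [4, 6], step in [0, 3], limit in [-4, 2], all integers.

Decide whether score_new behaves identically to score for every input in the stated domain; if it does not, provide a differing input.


This is a faithful refactor — boolean connective usage differs, plus min/max/abs usage differs, plus arithmetic usage differs, plus statement counts differ, plus local variable names differ, plus constant usage differs, but the computed results match everywhere.
One worked example (base=5, step=1, limit=-4) — score: total := -4 | ((limit - base) == (total - limit)): false | step := -11 | count := 0 | iter idx=3: | count := -1 | iter idx=4: | count := -1 | iter idx=5: | count := 0 | iter idx=6: | count := 2 | iter idx=7: | count := 5 | iter idx=8: | count := 9 | result 14; score_new: shift := -2 | total := -4 | (not ((limit - base) == (total - limit))): true | step := -11 | count := 0 | iter idx=3: | count := -1 | iter idx=4: | count := -1 | iter idx=5: | count := 0 | iter idx=6: | count := 2 | iter idx=7: | count := 5 | iter idx=8: | count := 9 | result := 13 | result 14; agreement on 14.
Every one of the 84 inputs gives matching results.
verdict: equivalent


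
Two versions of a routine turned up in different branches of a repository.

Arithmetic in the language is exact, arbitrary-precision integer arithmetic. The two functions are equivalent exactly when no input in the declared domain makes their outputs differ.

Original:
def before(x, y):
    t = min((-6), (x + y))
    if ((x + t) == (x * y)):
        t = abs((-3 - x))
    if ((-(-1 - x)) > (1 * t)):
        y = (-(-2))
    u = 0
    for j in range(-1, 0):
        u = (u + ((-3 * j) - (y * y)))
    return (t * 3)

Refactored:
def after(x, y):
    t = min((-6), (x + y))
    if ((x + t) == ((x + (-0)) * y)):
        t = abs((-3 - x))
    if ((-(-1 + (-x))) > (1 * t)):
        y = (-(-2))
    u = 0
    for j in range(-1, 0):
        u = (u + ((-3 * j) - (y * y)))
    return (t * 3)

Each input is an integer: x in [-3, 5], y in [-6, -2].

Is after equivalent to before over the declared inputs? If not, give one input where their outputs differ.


The two are interchangeable: constant usage differs; also arithmetic usage differs, and every declared input agrees.
As a probe, take x=-3, y=-3: before runs t becomes -6; next ((x + t) == (x * y)) evaluates to false; next ((-(-1 - x)) > (1 * t)) evaluates to true; next y becomes 2; next u becomes 0; next at j=-1:; next u becomes -1; next final value -18; after runs t becomes -6; next ((x + t) == ((x + (-0)) * y)) evaluates to false; next ((-(-1 + (-x))) > (1 * t)) evaluates to true; next y becomes 2; next u becomes 0; next at j=-1:; next u becomes -1; next final value -18; both end at -18.
Across all 45 domain points the two functions coincide.
verdict: equivalent


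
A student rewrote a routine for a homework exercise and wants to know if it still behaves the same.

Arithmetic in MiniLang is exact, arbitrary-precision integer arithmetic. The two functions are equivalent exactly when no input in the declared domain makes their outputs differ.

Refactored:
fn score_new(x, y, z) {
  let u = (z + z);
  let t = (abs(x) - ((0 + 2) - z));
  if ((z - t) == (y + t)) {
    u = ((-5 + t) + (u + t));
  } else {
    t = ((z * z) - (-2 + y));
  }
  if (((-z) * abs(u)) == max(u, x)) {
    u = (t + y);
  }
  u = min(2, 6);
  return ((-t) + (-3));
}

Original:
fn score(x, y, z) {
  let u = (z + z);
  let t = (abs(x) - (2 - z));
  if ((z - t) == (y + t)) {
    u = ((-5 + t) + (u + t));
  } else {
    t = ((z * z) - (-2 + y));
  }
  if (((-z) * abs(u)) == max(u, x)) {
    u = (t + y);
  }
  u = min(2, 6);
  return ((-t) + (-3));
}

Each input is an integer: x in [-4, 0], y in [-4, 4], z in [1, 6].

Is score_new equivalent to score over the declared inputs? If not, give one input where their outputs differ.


Equivalent — the differences include constant usage differs; arithmetic usage differs, yet no declared input distinguishes the two.
One worked example (x=0, y=2, z=4) — score: u := 8 | t := 2 | ((z - t) == (y + t)): false | t := 16 | (((-z) * abs(u)) == max(u, x)): false | u := 2 | result -19; score_new: u := 8 | t := 2 | ((z - t) == (y + t)): false | t := 16 | (((-z) * abs(u)) == max(u, x)): false | u := 2 | result -19; agreement on -19.
Across all 270 domain points the two functions coincide.
verdict: equivalent


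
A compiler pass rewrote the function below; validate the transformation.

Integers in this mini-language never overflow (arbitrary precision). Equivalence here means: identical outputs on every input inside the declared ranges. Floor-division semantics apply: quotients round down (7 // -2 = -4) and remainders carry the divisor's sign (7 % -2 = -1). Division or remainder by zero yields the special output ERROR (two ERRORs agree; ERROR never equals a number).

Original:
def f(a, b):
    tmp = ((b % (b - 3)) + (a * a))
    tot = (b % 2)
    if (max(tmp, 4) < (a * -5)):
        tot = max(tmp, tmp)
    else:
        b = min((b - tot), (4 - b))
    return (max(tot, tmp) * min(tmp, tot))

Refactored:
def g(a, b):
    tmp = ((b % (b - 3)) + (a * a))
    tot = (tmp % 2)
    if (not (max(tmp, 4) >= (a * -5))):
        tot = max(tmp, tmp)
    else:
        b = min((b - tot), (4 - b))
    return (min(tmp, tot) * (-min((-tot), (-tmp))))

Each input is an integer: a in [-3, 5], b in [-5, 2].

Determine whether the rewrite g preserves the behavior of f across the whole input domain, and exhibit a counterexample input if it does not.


Try a=1, b=-5.
f: tmp becomes -4; next tot becomes 1; next (max(tmp, 4) < (a * -5)) evaluates to false; next b becomes -6; next final value -4
g: tmp becomes -4; next tot becomes 0; next (not (max(tmp, 4) >= (a * -5))) evaluates to false; next b becomes -5; next final value 0
-4 against 0: the behavior changed.
verdict: not equivalent; witness: a=1, b=-5


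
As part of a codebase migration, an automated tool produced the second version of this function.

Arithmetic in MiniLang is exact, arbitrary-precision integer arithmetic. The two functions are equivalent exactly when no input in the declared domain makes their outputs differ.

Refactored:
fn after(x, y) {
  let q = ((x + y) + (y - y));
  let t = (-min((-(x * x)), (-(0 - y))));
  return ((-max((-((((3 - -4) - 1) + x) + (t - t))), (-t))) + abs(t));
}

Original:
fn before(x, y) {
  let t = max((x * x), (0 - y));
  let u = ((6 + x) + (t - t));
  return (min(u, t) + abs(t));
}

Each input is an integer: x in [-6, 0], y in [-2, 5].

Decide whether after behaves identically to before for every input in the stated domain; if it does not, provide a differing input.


Equivalent — the differences include arithmetic usage differs, and constant usage differs, and local variable names differ, yet no declared input distinguishes the two.
Spot check at x=-1, y=4 — before: t := 1 | u := 5 | result 2. after: q := 3 | t := 1 | result 2. Both give 2.
Every one of the 56 inputs gives matching results.
verdict: equivalent


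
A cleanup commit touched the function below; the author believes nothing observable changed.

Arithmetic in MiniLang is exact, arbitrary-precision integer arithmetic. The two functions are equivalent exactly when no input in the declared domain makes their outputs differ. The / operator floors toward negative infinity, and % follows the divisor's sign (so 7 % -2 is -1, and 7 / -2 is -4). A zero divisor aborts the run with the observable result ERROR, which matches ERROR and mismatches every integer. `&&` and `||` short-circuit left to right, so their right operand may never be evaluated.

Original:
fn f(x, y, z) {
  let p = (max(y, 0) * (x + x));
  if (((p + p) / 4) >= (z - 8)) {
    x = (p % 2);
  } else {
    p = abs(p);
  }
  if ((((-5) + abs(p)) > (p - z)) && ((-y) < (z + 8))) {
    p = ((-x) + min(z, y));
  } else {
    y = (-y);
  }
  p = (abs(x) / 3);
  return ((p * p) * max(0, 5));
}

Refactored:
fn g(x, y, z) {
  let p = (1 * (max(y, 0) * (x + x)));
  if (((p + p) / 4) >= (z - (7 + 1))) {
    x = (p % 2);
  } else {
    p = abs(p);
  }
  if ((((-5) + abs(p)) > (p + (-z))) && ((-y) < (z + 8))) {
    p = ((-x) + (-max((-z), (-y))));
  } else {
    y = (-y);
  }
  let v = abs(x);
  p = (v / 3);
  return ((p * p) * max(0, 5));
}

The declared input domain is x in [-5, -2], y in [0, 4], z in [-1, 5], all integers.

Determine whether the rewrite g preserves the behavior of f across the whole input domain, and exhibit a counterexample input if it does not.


Behavior is preserved: although constant usage differs, plus min/max/abs usage differs, plus statement counts differ, plus local variable names differ, plus arithmetic usage differs, the outputs never diverge.
Tracing x=-4, y=2, z=1: f: p becomes -16; next (((p + p) / 4) >= (z - 8)) evaluates to false; next p becomes 16; next ((((-5) + abs(p)) > (p - z)) && ((-y) < (z + 8))) evaluates to false; next y becomes -2; next p becomes 1; next final value 5 | g: p becomes -16; next (((p + p) / 4) >= (z - (7 + 1))) evaluates to false; next p becomes 16; next ((((-5) + abs(p)) > (p + (-z))) && ((-y) < (z + 8))) evaluates to false; next y becomes -2; next v becomes 4; next p becomes 1; next final value 5 — matching result 5.
Sweeping the whole domain (140 inputs) finds no disagreement.
verdict: equivalent


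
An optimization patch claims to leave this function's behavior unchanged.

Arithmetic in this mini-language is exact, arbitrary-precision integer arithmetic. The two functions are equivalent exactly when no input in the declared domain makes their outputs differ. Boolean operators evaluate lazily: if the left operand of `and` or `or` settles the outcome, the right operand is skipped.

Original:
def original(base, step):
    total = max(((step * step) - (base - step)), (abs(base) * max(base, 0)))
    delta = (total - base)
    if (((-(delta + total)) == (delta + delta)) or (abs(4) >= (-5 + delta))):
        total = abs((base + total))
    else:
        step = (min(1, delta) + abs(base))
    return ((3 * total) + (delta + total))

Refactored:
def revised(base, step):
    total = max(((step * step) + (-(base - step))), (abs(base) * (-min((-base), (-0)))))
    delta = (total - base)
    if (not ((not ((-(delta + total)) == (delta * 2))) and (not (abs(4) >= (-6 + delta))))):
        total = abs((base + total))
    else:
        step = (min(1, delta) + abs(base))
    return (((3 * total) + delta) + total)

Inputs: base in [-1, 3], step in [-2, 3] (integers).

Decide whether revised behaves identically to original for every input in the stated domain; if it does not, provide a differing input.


Try base=1, step=3.
original: total = 11; delta = 10; (((-(delta + total)) == (delta + delta)) or (abs(4) >= (-5 + delta))) -> false; step = 2; return 54
revised: total = 11; delta = 10; (not ((not ((-(delta + total)) == (delta * 2))) and (not (abs(4) >= (-6 + delta))))) -> true; total = 12; return 58
54 and 58 differ, so these are not the same function on this domain.
verdict: not equivalent; witness: base=1, step=3


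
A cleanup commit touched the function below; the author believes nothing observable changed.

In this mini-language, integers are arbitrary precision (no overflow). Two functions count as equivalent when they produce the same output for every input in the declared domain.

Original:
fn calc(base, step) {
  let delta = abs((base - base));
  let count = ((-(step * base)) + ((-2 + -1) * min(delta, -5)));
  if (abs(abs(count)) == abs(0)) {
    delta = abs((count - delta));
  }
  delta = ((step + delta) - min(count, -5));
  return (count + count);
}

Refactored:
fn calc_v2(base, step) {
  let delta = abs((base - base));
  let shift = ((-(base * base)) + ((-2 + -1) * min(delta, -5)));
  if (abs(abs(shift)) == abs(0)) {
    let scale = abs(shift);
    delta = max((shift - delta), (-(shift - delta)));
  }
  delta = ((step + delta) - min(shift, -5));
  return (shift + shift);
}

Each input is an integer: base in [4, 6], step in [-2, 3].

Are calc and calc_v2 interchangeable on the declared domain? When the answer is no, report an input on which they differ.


These are not equivalent — on base=4, step=-2 the outputs split (46 vs -2).
calc: delta=0, then count=23, then (abs(abs(count)) == abs(0)) is false, then delta=3, then returns 46
calc_v2: delta=0, then shift=-1, then (abs(abs(shift)) == abs(0)) is false, then delta=3, then returns -2
verdict: not equivalent; witness: base=4, step=-2


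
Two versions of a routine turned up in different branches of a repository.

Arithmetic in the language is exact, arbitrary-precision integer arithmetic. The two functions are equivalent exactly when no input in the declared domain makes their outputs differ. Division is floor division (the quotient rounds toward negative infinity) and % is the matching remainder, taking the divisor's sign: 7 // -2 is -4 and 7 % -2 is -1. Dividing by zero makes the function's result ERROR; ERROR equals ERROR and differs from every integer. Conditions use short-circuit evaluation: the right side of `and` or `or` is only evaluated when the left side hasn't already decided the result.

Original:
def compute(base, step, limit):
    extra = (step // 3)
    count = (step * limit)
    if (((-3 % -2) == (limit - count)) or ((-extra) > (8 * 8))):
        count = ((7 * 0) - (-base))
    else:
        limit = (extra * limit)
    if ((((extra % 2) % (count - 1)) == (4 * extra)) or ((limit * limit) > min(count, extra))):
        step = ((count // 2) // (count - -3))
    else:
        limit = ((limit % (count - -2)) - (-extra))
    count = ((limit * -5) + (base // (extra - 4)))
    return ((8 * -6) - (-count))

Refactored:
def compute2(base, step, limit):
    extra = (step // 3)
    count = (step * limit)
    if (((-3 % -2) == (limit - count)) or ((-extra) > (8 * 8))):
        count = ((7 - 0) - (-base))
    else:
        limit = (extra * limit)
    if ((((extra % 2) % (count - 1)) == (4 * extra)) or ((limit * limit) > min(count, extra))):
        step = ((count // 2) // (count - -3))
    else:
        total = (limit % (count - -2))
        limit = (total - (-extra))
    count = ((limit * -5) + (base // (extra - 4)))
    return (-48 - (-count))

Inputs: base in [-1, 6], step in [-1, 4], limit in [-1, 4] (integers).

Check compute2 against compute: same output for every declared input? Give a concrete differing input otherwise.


Input base=1, step=0, limit=-1: ERROR from compute versus -44 from compute2.
verdict: not equivalent; witness: base=1, step=0, limit=-1
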